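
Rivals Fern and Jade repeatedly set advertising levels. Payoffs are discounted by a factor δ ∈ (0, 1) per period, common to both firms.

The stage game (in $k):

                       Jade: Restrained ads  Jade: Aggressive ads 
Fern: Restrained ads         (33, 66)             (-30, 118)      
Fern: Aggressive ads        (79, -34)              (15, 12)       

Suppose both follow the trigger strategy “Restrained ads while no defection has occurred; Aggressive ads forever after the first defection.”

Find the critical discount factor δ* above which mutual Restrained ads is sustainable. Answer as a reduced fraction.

23/32

Fern: cooperation gives 33 each period; deviation gives 79 once then 15 forever.
  33/(1−δ) ≥ 79 + 15δ/(1−δ) ⇒ δ ≥ 46/64 = 23/32.
Jade: cooperation gives 66 each period; deviation gives 118 once then 12 forever.
  δ ≥ 52/106 = 26/53.
Both must hold, so the binding constraint is Fern's: δ ≥ 23/32.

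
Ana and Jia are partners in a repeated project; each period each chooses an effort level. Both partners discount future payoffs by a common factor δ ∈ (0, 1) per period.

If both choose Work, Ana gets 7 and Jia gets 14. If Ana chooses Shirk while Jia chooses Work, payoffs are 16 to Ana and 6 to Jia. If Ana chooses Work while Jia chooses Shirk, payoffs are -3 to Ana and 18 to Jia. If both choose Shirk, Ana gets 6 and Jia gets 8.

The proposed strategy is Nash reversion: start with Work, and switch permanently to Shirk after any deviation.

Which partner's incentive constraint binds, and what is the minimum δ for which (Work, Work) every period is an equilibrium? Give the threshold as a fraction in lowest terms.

Ana; δ ≥ 9/10

Ana: cooperation gives 7 each period; deviation gives 16 once then 6 forever.
  7/(1−δ) ≥ 16 + 6δ/(1−δ) ⇒ δ ≥ 9/10.
Jia: cooperation gives 14 each period; deviation gives 18 once then 8 forever.
  δ ≥ 4/10 = 2/5.
Both must hold, so the binding constraint is Ana's: δ ≥ 9/10.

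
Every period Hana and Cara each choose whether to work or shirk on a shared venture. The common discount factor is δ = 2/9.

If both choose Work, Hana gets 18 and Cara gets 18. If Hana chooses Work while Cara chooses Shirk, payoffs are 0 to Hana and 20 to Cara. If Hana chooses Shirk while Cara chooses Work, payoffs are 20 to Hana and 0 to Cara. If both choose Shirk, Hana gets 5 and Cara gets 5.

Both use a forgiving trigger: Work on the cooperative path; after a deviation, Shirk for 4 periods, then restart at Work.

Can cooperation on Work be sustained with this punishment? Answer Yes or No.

Comparing payoff streams over the 5 periods until play realigns: cooperate → 18(1+δ+…+δ^4); deviate → 20 + 5(δ+…+δ^4).
Cooperation is sustained iff (18−5)(δ+…+δ^4) ≥ 20−18.
δ+…+δ^4 = 2/9·(1−(2/9)^4)/(1−2/9) = 0.2850, and (20−18)/(18−5) = 0.1538.
0.2850 ≥ 0.1538, so cooperation is sustainable.

Yes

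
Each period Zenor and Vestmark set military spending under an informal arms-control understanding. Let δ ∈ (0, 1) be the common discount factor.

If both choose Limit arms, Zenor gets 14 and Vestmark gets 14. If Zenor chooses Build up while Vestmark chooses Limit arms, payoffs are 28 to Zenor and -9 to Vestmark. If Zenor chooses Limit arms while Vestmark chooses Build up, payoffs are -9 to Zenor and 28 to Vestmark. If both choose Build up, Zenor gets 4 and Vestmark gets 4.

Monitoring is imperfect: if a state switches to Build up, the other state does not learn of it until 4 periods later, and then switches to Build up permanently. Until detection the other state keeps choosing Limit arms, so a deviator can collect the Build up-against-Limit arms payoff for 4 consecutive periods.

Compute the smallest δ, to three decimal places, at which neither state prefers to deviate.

0.874

Deviating for the 4 undetected periods gains 28−14 = 14 per period over cooperation, then loses 14−4 = 10 per period forever once punishment starts.
Gain: 14(1 + δ + … + δ^3); loss: 10·δ^4/(1−δ).
No profitable deviation ⇔ 14(1−δ^4) ≤ 10·δ^4, i.e. δ^4 ≥ 14/(14+10) = 7/12.
Hence δ ≥ (7/12)^(1/4) ≈ 0.874.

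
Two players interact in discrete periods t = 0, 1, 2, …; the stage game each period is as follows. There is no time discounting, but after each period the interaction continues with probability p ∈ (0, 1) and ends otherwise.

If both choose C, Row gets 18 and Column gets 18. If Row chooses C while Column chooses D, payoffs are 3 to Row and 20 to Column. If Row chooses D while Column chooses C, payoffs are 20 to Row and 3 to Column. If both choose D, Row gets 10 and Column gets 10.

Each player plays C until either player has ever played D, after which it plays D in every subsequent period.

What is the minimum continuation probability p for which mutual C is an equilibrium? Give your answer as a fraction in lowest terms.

Expected cooperation value is 18 + p·18 + p²·18 + … = 18/(1−p); deviation gives 20 + p·10/(1−p).
18 ≥ 20(1−p) + 10p ⇒ 10p ≥ 2 ⇒ p ≥ 2/10 = 1/5.

1/5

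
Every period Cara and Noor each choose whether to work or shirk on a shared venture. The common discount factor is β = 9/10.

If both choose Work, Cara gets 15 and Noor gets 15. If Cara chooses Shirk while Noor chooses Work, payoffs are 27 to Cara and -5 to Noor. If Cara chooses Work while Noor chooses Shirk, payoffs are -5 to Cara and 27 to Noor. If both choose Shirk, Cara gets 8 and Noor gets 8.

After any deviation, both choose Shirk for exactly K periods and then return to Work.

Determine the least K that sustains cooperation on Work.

3

Need Σ_{k=1}^{K} β^k ≥ (27−15)/(15−8) = 1.7143 at β = 9/10.
At K = 2 the sum is 1.7100 < 1.7143; at K = 3 it is 2.4390 ≥ 1.7143.
So the minimum punishment length is K = 3.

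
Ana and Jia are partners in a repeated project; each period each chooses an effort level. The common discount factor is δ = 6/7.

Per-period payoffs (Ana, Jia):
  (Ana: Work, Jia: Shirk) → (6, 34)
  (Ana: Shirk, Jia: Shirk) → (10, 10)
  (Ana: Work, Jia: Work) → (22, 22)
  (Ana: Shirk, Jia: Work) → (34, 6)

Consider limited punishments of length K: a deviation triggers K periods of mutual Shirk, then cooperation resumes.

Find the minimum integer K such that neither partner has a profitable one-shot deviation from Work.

IC: δ(1−δ^K)/(1−δ) ≥ (34−22)/(22−10) = 1.
With δ = 6/7: need 1 − δ^K ≥ 1·(1−6/7)/(6/7), i.e. δ^K ≤ 0.8333.
Since (6/7)^1 = 0.8571 and (6/7)^2 = 0.7347, the smallest such K is 2.

2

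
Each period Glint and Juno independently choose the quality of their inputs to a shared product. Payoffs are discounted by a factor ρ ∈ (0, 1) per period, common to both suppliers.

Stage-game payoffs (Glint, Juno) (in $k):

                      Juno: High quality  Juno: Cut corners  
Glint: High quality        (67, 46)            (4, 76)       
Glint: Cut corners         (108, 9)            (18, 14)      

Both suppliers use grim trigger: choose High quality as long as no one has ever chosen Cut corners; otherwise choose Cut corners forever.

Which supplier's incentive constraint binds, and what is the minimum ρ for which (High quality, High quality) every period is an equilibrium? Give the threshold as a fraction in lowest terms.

Juno; ρ ≥ 15/31

Glint's threshold: (108−67)/(108−18) = 41/90.
Juno's threshold: (76−46)/(76−14) = 15/31.
41/90 < 15/31, so Juno binds and ρ* = 15/31.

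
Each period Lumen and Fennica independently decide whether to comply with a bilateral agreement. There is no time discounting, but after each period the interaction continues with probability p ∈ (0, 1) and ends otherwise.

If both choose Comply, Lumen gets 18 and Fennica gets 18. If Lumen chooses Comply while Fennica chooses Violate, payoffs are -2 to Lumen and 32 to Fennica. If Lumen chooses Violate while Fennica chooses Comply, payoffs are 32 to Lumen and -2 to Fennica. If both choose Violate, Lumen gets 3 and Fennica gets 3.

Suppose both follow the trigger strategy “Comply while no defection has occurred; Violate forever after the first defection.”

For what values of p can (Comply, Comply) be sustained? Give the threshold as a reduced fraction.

14/29

Expected cooperation value is 18 + p·18 + p²·18 + … = 18/(1−p); deviation gives 32 + p·3/(1−p).
18 ≥ 32(1−p) + 3p ⇒ 29p ≥ 14 ⇒ p ≥ 14/29.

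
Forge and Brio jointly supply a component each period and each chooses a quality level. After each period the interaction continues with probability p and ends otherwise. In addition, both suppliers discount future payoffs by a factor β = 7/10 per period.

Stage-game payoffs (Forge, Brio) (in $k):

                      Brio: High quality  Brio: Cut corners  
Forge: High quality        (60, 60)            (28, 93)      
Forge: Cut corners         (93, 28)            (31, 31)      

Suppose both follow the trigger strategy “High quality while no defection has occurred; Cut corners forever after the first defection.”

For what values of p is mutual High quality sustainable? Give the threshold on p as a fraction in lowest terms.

165/217

Expected continuation weight on next period's payoff is β·p = 7/10·p, which plays the role of the discount factor.
Cooperation requires 7/10·p ≥ (93−60)/(93−31) = 33/62, hence p ≥ 165/217.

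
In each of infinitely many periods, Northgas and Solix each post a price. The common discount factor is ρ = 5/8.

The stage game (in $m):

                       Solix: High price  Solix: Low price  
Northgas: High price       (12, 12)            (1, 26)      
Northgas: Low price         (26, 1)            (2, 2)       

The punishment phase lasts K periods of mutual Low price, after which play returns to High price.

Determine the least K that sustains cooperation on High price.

IC: ρ(1−ρ^K)/(1−ρ) ≥ (26−12)/(12−2) = 7/5.
With ρ = 5/8: need 1 − ρ^K ≥ 7/5·(1−5/8)/(5/8), i.e. ρ^K ≤ 0.1600.
Since (5/8)^3 = 0.2441 and (5/8)^4 = 0.1526, the smallest such K is 4.

4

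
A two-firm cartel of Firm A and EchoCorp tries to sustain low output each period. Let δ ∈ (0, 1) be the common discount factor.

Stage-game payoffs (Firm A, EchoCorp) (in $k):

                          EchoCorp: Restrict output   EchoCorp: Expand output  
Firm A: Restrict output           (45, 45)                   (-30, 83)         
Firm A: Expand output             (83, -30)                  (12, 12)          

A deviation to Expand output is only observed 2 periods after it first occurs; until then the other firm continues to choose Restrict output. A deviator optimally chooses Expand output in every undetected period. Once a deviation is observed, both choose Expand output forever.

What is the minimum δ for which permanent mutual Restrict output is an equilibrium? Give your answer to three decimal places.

The best deviation is to choose Expand output for all 2 undetected periods, earning 83 each, then 12 forever once detected.
Deviation value: 83(1−δ^2)/(1−δ) + 12δ^2/(1−δ); cooperation value: 45/(1−δ).
IC: 45 ≥ 83(1−δ^2) + 12δ^2 = 83 − 71δ^2.
So δ^2 ≥ 38/71, giving δ ≥ (38/71)^(1/2) ≈ 0.732.

0.732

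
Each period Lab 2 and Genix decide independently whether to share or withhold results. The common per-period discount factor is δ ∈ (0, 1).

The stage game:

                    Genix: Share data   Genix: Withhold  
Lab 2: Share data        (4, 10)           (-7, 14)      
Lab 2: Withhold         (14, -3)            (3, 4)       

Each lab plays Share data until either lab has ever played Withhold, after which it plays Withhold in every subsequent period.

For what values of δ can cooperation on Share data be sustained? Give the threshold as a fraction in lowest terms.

10/11

Lab 2: cooperation gives 4 each period; deviation gives 14 once then 3 forever.
  4/(1−δ) ≥ 14 + 3δ/(1−δ) ⇒ δ ≥ 10/11.
Genix: cooperation gives 10 each period; deviation gives 14 once then 4 forever.
  δ ≥ 4/10 = 2/5.
Both must hold, so the binding constraint is Lab 2's: δ ≥ 10/11.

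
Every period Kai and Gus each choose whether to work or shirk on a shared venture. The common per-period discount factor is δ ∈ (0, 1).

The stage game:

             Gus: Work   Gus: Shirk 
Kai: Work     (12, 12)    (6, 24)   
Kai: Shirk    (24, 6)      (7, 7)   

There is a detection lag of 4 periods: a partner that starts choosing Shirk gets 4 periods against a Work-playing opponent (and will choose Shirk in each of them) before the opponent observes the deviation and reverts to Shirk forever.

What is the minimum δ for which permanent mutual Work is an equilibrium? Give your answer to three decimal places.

Deviating for the 4 undetected periods gains 24−12 = 12 per period over cooperation, then loses 12−7 = 5 per period forever once punishment starts.
Gain: 12(1 + δ + … + δ^3); loss: 5·δ^4/(1−δ).
No profitable deviation ⇔ 12(1−δ^4) ≤ 5·δ^4, i.e. δ^4 ≥ 12/(12+5) = 12/17.
Hence δ ≥ (12/17)^(1/4) ≈ 0.917.

0.917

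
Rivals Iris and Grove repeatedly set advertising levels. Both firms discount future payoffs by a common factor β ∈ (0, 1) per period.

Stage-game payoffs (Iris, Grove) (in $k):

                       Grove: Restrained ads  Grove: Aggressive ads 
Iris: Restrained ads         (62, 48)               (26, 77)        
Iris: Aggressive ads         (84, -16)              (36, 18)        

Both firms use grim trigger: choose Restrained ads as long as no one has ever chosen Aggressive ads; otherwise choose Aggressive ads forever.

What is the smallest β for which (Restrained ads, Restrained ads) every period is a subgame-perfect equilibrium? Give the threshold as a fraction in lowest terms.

For Iris: deviation gain 84−62 = 22, per-period punishment loss 62−36 = 26. IC gives β ≥ 22/48 = 11/24.
For Grove: gain 29, loss 30 per period, so β ≥ 29/59.
The tighter constraint is Grove's, so cooperation needs β ≥ 29/59.

29/59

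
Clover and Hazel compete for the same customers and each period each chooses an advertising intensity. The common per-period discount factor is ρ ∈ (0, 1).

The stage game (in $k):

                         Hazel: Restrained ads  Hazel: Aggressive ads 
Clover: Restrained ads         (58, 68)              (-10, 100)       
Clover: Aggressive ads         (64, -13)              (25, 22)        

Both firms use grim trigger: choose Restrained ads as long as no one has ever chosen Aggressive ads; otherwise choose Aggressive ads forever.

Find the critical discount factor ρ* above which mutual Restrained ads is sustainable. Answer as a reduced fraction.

Clover: cooperation gives 58 each period; deviation gives 64 once then 25 forever.
  58/(1−ρ) ≥ 64 + 25ρ/(1−ρ) ⇒ ρ ≥ 6/39 = 2/13.
Hazel: cooperation gives 68 each period; deviation gives 100 once then 22 forever.
  ρ ≥ 32/78 = 16/39.
Both must hold, so the binding constraint is Hazel's: ρ ≥ 16/39.

16/39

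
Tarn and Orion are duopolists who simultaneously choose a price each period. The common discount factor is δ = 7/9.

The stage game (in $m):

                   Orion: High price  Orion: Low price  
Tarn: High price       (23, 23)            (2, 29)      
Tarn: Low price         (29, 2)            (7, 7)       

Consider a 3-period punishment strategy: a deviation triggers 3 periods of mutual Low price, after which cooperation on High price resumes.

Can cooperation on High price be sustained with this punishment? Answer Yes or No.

Comparing payoff streams over the 4 periods until play realigns: cooperate → 23(1+δ+…+δ^3); deviate → 29 + 7(δ+…+δ^3).
Cooperation is sustained iff (23−7)(δ+…+δ^3) ≥ 29−23.
δ+…+δ^3 = 7/9·(1−(7/9)^3)/(1−7/9) = 1.8532, and (29−23)/(23−7) = 0.3750.
1.8532 ≥ 0.3750, so cooperation is sustainable.

Yes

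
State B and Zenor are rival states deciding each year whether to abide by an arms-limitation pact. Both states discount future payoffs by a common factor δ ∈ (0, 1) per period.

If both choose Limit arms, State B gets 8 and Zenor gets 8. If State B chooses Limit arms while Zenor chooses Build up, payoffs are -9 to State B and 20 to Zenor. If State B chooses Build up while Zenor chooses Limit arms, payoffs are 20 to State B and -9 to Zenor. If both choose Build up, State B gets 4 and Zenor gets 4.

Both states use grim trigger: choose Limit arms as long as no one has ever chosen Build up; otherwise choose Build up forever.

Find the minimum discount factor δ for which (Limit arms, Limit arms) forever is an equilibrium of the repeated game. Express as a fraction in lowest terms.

8/(1−δ) ≥ 20 + 4δ/(1−δ)
8 ≥ 20 − 16δ
δ ≥ 12/16 = 3/4.

3/4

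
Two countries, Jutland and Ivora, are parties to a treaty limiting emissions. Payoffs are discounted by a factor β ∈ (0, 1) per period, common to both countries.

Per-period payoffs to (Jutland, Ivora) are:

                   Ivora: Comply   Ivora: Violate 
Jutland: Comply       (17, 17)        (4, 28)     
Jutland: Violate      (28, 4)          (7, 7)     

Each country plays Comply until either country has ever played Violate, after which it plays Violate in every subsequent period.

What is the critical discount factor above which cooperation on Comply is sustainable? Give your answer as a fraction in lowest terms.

11/21

Under grim trigger the critical discount factor is (T−C)/(T−P) with T = 28, C = 17, P = 7.
β* = (28−17)/(28−7) = 11/21.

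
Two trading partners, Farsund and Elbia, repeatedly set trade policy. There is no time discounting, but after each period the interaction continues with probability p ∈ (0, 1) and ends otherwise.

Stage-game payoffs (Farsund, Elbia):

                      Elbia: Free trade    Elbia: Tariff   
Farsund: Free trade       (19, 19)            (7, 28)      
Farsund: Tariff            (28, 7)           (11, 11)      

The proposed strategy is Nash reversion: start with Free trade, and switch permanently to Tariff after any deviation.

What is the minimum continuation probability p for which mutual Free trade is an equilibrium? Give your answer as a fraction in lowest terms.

9/17

With no time discounting, the continuation probability p plays the role of the discount factor.
Grim-trigger IC: 19/(1−p) ≥ 28 + 11p/(1−p) ⇒ p ≥ (28−19)/(28−11) = 9/17.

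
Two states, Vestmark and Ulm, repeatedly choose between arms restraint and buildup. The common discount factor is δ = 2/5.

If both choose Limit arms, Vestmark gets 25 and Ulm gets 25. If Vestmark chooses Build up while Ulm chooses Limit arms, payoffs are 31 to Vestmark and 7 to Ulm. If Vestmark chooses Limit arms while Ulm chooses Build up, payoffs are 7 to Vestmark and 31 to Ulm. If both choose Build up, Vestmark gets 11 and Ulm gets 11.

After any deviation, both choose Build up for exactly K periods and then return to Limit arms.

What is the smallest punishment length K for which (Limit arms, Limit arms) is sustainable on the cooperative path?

2

Need Σ_{k=1}^{K} δ^k ≥ (31−25)/(25−11) = 0.4286 at δ = 2/5.
At K = 1 the sum is 0.4000 < 0.4286; at K = 2 it is 0.5600 ≥ 0.4286.
So the minimum punishment length is K = 2.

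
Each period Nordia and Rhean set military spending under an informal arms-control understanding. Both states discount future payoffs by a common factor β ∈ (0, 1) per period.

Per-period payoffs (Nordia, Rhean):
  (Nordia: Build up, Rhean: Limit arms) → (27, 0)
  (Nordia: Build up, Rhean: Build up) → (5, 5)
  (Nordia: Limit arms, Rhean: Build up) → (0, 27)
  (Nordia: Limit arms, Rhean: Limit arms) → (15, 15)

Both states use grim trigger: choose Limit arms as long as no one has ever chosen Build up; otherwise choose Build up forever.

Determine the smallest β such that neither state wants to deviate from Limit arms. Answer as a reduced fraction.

6/11

Under grim trigger the critical discount factor is (T−C)/(T−P) with T = 27, C = 15, P = 5.
β* = (27−15)/(27−5) = 12/22 = 6/11.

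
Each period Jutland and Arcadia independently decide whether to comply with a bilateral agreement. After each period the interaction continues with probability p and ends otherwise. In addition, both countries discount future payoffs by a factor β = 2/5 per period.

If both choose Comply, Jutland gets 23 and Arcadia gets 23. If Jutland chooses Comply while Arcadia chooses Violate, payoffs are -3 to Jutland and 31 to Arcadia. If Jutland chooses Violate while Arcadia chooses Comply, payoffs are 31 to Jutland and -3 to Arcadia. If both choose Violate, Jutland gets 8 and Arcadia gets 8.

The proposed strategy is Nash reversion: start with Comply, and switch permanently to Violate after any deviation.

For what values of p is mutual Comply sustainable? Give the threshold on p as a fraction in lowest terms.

20/23

With continuation probability p and discount β, the effective per-period discount factor is βp.
Grim-trigger IC: βp ≥ (31−23)/(31−8) = 8/23.
So p ≥ (8/23)/(2/5) = 20/23.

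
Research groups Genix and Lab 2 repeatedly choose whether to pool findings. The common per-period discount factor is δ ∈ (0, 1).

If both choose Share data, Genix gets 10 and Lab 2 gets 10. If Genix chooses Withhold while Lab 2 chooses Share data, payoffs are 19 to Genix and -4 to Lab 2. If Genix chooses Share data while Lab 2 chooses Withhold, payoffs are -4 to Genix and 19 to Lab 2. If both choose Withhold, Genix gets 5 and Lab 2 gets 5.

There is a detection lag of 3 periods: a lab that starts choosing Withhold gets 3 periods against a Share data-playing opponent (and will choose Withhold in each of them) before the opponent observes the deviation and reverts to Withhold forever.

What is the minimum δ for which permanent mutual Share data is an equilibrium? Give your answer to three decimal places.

The best deviation is to choose Withhold for all 3 undetected periods, earning 19 each, then 5 forever once detected.
Deviation value: 19(1−δ^3)/(1−δ) + 5δ^3/(1−δ); cooperation value: 10/(1−δ).
IC: 10 ≥ 19(1−δ^3) + 5δ^3 = 19 − 14δ^3.
So δ^3 ≥ 9/14, giving δ ≥ (9/14)^(1/3) ≈ 0.863.

0.863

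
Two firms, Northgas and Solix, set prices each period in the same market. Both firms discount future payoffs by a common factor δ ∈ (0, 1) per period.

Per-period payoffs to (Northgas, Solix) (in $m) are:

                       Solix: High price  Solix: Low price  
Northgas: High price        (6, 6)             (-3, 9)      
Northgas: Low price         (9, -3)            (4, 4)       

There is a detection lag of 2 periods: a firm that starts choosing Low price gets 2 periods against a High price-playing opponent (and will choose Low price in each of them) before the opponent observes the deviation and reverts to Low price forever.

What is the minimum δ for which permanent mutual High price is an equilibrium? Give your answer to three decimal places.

0.775

Deviating for the 2 undetected periods gains 9−6 = 3 per period over cooperation, then loses 6−4 = 2 per period forever once punishment starts.
Gain: 3(1 + δ + … + δ^1); loss: 2·δ^2/(1−δ).
No profitable deviation ⇔ 3(1−δ^2) ≤ 2·δ^2, i.e. δ^2 ≥ 3/(3+2) = 3/5.
Hence δ ≥ (3/5)^(1/2) ≈ 0.775.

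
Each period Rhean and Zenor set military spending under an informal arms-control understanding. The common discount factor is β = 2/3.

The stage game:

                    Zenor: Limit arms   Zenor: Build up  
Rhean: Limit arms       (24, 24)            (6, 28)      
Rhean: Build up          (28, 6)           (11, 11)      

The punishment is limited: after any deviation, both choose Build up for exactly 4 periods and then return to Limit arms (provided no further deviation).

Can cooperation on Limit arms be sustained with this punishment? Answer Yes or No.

Yes

Comparing payoff streams over the 5 periods until play realigns: cooperate → 24(1+β+…+β^4); deviate → 28 + 11(β+…+β^4).
Cooperation is sustained iff (24−11)(β+…+β^4) ≥ 28−24.
β+…+β^4 = 2/3·(1−(2/3)^4)/(1−2/3) = 1.6049, and (28−24)/(24−11) = 0.3077.
1.6049 ≥ 0.3077, so cooperation is sustainable.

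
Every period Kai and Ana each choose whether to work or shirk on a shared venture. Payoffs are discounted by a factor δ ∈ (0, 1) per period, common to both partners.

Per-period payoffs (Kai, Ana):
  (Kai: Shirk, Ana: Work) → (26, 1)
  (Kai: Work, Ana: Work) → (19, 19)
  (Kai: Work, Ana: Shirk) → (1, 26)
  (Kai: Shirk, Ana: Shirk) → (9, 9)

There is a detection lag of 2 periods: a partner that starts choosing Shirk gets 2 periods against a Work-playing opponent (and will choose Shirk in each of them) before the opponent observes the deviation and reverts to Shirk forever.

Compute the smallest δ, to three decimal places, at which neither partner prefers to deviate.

Deviating for the 2 undetected periods gains 26−19 = 7 per period over cooperation, then loses 19−9 = 10 per period forever once punishment starts.
Gain: 7(1 + δ + … + δ^1); loss: 10·δ^2/(1−δ).
No profitable deviation ⇔ 7(1−δ^2) ≤ 10·δ^2, i.e. δ^2 ≥ 7/(7+10) = 7/17.
Hence δ ≥ (7/17)^(1/2) ≈ 0.642.

0.642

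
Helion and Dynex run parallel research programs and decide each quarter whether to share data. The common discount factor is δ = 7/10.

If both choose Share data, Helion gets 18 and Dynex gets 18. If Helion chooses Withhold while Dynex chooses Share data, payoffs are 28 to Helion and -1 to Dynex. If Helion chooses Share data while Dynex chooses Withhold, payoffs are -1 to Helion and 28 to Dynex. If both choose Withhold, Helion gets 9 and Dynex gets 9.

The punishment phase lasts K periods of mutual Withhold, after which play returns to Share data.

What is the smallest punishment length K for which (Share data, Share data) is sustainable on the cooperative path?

No profitable deviation requires (18−9)(δ+…+δ^K) ≥ 28−18, i.e. δ+…+δ^K ≥ 10/9 ≈ 1.1111.
With δ = 7/10, the partial sums are K=1: 0.7000, K=2: 1.1900.
K = 2 is the first length at which the sum reaches 1.1111.

2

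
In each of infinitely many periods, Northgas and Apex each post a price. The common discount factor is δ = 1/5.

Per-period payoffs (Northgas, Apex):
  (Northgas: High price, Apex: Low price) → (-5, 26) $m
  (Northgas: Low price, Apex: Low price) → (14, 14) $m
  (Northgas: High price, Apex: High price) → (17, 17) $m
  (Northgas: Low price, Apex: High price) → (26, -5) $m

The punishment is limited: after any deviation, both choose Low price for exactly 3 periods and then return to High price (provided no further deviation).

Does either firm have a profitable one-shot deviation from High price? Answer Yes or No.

A one-shot deviation gives 26 now, then 14 for 3 periods, then back to 17.
Gain from deviating: (26−17) today; loss: (17−14) in each of the next 3 periods.
No-deviation condition: (17−14)(δ+…+δ^3) ≥ 26−17, i.e. δ+…+δ^3 ≥ 3.
At δ = 1/5: δ+…+δ^3 = 0.2480 < 3.0000.
So cooperation is not sustainable.

Yes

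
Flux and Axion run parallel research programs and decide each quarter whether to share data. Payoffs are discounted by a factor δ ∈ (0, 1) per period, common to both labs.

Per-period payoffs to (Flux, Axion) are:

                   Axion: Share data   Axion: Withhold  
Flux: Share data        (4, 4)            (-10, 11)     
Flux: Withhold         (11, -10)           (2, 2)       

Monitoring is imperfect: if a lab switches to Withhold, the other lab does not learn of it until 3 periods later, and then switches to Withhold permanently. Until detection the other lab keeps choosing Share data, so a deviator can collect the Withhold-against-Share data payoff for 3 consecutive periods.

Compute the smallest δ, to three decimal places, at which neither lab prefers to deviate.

The best deviation is to choose Withhold for all 3 undetected periods, earning 11 each, then 2 forever once detected.
Deviation value: 11(1−δ^3)/(1−δ) + 2δ^3/(1−δ); cooperation value: 4/(1−δ).
IC: 4 ≥ 11(1−δ^3) + 2δ^3 = 11 − 9δ^3.
So δ^3 ≥ 7/9, giving δ ≥ (7/9)^(1/3) ≈ 0.920.

0.920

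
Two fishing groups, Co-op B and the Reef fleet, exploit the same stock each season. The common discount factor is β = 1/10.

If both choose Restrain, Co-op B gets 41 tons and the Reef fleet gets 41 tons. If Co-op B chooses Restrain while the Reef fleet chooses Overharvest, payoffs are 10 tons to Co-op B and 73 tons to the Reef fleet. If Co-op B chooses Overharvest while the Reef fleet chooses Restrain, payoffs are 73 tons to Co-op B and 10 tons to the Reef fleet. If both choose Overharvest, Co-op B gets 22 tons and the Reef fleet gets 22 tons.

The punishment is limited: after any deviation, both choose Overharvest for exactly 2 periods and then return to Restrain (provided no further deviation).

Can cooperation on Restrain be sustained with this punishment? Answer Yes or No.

Comparing payoff streams over the 3 periods until play realigns: cooperate → 41(1+β+…+β^2); deviate → 73 + 22(β+…+β^2).
Cooperation is sustained iff (41−22)(β+…+β^2) ≥ 73−41.
β+…+β^2 = 1/10·(1−(1/10)^2)/(1−1/10) = 0.1100, and (73−41)/(41−22) = 1.6842.
0.1100 < 1.6842, so cooperation is not sustainable.

No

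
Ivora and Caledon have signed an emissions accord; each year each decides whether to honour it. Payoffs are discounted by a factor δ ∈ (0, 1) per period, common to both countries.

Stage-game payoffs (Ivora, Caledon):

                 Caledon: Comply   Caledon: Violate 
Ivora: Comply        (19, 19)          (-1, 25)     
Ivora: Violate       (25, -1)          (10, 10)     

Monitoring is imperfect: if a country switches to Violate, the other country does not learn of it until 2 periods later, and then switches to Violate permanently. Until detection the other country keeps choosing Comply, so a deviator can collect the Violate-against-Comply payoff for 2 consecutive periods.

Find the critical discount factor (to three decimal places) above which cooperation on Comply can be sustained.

0.632

The best deviation is to choose Violate for all 2 undetected periods, earning 25 each, then 10 forever once detected.
Deviation value: 25(1−δ^2)/(1−δ) + 10δ^2/(1−δ); cooperation value: 19/(1−δ).
IC: 19 ≥ 25(1−δ^2) + 10δ^2 = 25 − 15δ^2.
So δ^2 ≥ 6/15 = 2/5, giving δ ≥ (2/5)^(1/2) ≈ 0.632.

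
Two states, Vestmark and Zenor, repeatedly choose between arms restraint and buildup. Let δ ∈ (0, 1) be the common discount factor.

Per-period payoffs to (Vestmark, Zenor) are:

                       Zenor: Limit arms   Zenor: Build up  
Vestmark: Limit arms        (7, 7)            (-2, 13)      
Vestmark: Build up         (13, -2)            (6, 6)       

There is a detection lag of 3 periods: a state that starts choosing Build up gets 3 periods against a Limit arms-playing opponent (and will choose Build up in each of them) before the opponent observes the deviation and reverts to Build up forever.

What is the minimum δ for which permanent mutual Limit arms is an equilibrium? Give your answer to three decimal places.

Deviating for the 3 undetected periods gains 13−7 = 6 per period over cooperation, then loses 7−6 = 1 per period forever once punishment starts.
Gain: 6(1 + δ + … + δ^2); loss: 1·δ^3/(1−δ).
No profitable deviation ⇔ 6(1−δ^3) ≤ 1·δ^3, i.e. δ^3 ≥ 6/(6+1) = 6/7.
Hence δ ≥ (6/7)^(1/3) ≈ 0.950.

0.950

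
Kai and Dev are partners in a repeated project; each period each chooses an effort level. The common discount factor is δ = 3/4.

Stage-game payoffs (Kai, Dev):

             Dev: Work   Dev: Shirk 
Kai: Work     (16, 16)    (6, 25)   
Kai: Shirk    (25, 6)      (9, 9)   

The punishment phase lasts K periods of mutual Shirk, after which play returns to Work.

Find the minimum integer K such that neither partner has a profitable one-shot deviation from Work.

Need Σ_{k=1}^{K} δ^k ≥ (25−16)/(16−9) = 1.2857 at δ = 3/4.
At K = 1 the sum is 0.7500 < 1.2857; at K = 2 it is 1.3125 ≥ 1.2857.
So the minimum punishment length is K = 2.

2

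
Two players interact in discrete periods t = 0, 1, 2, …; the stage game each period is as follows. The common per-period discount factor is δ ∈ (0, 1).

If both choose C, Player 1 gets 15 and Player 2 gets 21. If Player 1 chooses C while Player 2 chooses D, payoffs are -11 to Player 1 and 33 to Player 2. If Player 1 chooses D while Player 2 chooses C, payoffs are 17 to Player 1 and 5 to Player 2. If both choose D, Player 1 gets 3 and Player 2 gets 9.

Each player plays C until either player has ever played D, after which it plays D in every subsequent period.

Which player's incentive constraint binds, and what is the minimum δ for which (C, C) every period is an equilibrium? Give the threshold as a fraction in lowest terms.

Player 2; δ ≥ 1/2

Player 1's threshold: (17−15)/(17−3) = 1/7.
Player 2's threshold: (33−21)/(33−9) = 1/2.
1/7 < 1/2, so Player 2 binds and δ* = 1/2.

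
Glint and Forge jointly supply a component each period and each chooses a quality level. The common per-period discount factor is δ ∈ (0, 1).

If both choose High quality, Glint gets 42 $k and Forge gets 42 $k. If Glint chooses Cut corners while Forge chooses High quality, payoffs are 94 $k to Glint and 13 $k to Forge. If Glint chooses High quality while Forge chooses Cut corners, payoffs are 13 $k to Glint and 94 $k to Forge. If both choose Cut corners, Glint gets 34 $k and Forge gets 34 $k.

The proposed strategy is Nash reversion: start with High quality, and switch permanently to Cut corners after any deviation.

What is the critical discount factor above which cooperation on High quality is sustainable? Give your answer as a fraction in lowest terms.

Cooperation forever yields 42 each period: 42/(1−δ).
Deviating yields 94 once, then 34 forever: 94 + 34δ/(1−δ).
No profitable deviation requires 42/(1−δ) ≥ 94 + 34δ/(1−δ).
Multiplying by (1−δ): 42 ≥ 94(1−δ) + 34δ = 94 − 60δ.
So 60δ ≥ 52, i.e. δ ≥ 52/60 = 13/15.

13/15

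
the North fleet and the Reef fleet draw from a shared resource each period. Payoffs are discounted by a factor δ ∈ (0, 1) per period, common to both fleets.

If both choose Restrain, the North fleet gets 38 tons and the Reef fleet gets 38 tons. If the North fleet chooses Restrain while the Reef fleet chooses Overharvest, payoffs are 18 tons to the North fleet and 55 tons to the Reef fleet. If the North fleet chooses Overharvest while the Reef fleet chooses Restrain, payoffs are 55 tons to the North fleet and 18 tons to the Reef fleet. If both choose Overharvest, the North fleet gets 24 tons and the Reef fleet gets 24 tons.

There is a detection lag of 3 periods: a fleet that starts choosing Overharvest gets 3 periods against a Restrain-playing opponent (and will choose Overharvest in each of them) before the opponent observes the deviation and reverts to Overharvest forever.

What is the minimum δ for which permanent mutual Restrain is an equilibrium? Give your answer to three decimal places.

0.819

The best deviation is to choose Overharvest for all 3 undetected periods, earning 55 each, then 24 forever once detected.
Deviation value: 55(1−δ^3)/(1−δ) + 24δ^3/(1−δ); cooperation value: 38/(1−δ).
IC: 38 ≥ 55(1−δ^3) + 24δ^3 = 55 − 31δ^3.
So δ^3 ≥ 17/31, giving δ ≥ (17/31)^(1/3) ≈ 0.819.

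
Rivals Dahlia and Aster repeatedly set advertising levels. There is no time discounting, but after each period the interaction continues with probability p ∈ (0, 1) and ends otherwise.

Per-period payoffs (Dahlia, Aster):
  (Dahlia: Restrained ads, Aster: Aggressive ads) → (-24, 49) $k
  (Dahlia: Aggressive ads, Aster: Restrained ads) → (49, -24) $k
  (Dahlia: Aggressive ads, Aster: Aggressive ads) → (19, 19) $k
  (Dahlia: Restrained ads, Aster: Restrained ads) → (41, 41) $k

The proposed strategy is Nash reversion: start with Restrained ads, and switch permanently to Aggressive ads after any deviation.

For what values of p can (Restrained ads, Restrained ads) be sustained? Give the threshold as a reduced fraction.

Expected cooperation value is 41 + p·41 + p²·41 + … = 41/(1−p); deviation gives 49 + p·19/(1−p).
41 ≥ 49(1−p) + 19p ⇒ 30p ≥ 8 ⇒ p ≥ 8/30 = 4/15.

4/15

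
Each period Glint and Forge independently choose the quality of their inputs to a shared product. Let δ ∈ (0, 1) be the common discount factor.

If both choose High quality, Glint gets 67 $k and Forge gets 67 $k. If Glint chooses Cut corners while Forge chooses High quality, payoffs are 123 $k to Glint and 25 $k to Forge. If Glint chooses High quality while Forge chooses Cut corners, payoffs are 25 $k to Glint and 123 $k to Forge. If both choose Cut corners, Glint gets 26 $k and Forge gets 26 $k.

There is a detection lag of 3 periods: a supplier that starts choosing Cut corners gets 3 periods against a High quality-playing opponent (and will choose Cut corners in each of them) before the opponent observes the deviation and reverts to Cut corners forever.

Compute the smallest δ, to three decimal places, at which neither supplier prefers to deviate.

The best deviation is to choose Cut corners for all 3 undetected periods, earning 123 each, then 26 forever once detected.
Deviation value: 123(1−δ^3)/(1−δ) + 26δ^3/(1−δ); cooperation value: 67/(1−δ).
IC: 67 ≥ 123(1−δ^3) + 26δ^3 = 123 − 97δ^3.
So δ^3 ≥ 56/97, giving δ ≥ (56/97)^(1/3) ≈ 0.833.

0.833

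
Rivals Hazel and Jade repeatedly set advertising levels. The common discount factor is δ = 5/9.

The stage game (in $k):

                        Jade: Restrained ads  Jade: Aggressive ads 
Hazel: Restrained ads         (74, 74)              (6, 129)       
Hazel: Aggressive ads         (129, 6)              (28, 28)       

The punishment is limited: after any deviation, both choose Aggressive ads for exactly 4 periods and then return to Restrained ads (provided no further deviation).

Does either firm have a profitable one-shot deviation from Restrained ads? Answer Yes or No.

Yes

A one-shot deviation gives 129 now, then 28 for 4 periods, then back to 74.
Gain from deviating: (129−74) today; loss: (74−28) in each of the next 4 periods.
No-deviation condition: (74−28)(δ+…+δ^4) ≥ 129−74, i.e. δ+…+δ^4 ≥ 55/46.
At δ = 5/9: δ+…+δ^4 = 1.1309 < 1.1957.
So cooperation is not sustainable.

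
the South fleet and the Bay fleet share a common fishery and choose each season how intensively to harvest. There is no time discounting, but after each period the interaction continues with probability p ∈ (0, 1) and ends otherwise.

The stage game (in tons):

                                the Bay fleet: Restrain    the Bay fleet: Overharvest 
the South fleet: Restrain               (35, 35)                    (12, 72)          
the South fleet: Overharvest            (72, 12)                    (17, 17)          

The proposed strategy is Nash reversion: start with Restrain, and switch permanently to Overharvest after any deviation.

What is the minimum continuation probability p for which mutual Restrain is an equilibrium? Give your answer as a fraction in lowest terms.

Expected cooperation value is 35 + p·35 + p²·35 + … = 35/(1−p); deviation gives 72 + p·17/(1−p).
35 ≥ 72(1−p) + 17p ⇒ 55p ≥ 37 ⇒ p ≥ 37/55.

37/55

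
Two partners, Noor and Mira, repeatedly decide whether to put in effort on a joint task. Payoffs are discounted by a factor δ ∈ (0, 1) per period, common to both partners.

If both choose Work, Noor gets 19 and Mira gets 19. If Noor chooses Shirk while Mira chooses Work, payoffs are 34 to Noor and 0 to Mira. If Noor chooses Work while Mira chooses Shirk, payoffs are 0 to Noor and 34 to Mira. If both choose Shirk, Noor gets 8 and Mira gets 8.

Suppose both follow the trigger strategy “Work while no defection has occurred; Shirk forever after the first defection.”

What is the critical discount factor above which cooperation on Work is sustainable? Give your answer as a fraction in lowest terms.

15/26

One-period gain from deviating is 34 − 19 = 15. The loss is 19 − 8 = 11 in every subsequent period, with present value 11·δ/(1−δ).
Deviation is unprofitable when 11·δ/(1−δ) ≥ 15, i.e. δ/(1−δ) ≥ 15/11.
Equivalently δ ≥ 15/(15+11) = 15/26.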